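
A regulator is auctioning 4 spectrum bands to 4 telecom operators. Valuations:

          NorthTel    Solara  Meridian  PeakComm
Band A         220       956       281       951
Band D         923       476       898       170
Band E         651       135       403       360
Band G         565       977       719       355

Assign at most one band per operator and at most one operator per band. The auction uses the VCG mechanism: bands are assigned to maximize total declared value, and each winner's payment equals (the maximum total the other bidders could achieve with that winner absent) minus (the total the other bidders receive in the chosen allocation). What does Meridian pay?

Efficient allocation: NorthTel→Band E ($651M), Solara→Band G ($977M), Meridian→Band D ($898M), PeakComm→Band A ($951M); total welfare W = $3477M.
Meridian receives Band D at value $898M, so the others get W − 898 = $2579M.
Without Meridian: best allocation of the remaining 3 bidders over all 4 bands is NorthTel→Band D ($923M), Solara→Band G ($977M), PeakComm→Band A ($951M), total $2851M.
VCG payment = (others' best without Meridian) − (others' welfare with Meridian) = 2851 − 2579 = $272M.

Meridian pays $272M.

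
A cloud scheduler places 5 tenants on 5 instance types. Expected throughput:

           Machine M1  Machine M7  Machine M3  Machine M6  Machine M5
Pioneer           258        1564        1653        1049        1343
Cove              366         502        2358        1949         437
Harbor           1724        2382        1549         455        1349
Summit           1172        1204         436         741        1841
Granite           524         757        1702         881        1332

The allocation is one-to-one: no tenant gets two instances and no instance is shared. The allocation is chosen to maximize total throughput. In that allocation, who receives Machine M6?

This is a one-to-one assignment (maximum-weight bipartite matching).
Optimal: Pioneer→Machine M7 (1564 ops/s), Cove→Machine M6 (1949 ops/s), Harbor→Machine M1 (1724 ops/s), Summit→Machine M5 (1841 ops/s), Granite→Machine M3 (1702 ops/s) — total 1564+1949+1724+1841+1702 = 8780 ops/s.
Row-greedy (each tenant in turn takes its best remaining instance) gives 8349 ops/s, worse by 431.
Swapping Summit↔Granite (Summit→Machine M3 436 ops/s, Granite→Machine M5 1332 ops/s) loses 1775.
Cove's own top instance is Machine M3 (2358 ops/s), but forcing Cove→Machine M3 and reassigning the rest optimally gives only 8368 ops/s — worse by 412.

Cove receives Machine M6.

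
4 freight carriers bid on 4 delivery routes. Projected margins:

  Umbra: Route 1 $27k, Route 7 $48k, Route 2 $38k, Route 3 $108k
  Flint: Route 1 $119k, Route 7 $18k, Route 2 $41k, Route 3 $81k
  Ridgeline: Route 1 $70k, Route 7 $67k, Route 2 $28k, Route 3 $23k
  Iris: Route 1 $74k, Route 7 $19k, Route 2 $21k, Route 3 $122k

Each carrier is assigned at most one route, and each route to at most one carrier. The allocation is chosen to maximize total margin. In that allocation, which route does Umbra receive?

Umbra receives Route 2.

Optimal: Umbra→Route 2 ($38k), Flint→Route 1 ($119k), Ridgeline→Route 7 ($67k), Iris→Route 3 ($122k) — total 38+119+67+122 = $346k.
Row-greedy (each carrier in turn takes its best remaining route) gives $315k, worse by 31.
Umbra's own top route is Route 3 ($108k), but forcing Umbra→Route 3 and reassigning the rest optimally gives only $315k — worse by 31.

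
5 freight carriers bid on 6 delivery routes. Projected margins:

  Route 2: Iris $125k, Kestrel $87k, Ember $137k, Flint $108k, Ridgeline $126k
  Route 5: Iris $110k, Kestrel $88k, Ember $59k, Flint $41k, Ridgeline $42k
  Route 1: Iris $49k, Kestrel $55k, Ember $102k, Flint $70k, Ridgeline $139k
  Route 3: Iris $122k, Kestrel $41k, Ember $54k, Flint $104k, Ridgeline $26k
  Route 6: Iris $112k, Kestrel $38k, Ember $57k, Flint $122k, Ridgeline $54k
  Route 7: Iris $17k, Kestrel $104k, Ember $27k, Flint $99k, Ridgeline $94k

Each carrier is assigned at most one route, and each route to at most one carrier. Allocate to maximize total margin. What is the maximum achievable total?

Max total: $624k

Treat this as an assignment problem: match each carrier to one route.
Optimal: Iris→Route 3 ($122k), Kestrel→Route 7 ($104k), Ember→Route 2 ($137k), Flint→Route 6 ($122k), Ridgeline→Route 1 ($139k) — total 122+104+137+122+139 = $624k.
Column-greedy (each route in turn goes to its best remaining carrier) gives $528k, worse by 96.
No other one-to-one assignment exceeds $624k.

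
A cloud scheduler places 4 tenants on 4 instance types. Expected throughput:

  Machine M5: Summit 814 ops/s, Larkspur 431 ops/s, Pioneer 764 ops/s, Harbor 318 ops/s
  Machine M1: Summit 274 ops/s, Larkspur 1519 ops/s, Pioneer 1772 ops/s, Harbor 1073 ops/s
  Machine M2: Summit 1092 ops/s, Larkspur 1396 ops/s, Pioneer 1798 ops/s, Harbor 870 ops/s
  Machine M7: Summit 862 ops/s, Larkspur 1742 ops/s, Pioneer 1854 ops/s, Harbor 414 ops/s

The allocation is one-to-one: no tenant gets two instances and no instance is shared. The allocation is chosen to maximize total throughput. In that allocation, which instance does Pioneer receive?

Optimal: Summit→Machine M5 (814 ops/s), Larkspur→Machine M7 (1742 ops/s), Pioneer→Machine M2 (1798 ops/s), Harbor→Machine M1 (1073 ops/s) — total 814+1742+1798+1073 = 5427 ops/s.
Row-greedy (each tenant in turn takes its best remaining instance) gives 4924 ops/s, worse by 503.
Next-best assignment: Summit→Machine M5, Larkspur→Machine M7, Pioneer→Machine M1, Harbor→Machine M2 = 5198 ops/s.
Pioneer's own top instance is Machine M7 (1854 ops/s), but forcing Pioneer→Machine M7 and reassigning the rest optimally gives only 5137 ops/s — worse by 290.

Pioneer receives Machine M2.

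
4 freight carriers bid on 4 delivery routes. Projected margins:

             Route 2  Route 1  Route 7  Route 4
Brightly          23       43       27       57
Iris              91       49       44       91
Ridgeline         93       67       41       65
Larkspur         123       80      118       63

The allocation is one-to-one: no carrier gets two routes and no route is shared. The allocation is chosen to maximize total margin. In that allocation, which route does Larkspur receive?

Optimal: Brightly→Route 1 ($43k), Iris→Route 4 ($91k), Ridgeline→Route 2 ($93k), Larkspur→Route 7 ($118k) — total 43+91+93+118 = $345k.
Row-greedy (each carrier in turn takes its best remaining route) gives $333k, worse by 12.
Swapping Ridgeline↔Brightly (Ridgeline→Route 1 $67k, Brightly→Route 2 $23k) loses 46.
Larkspur's own top route is Route 2 ($123k), but forcing Larkspur→Route 2 and reassigning the rest optimally gives only $308k — worse by 37.

Larkspur receives Route 7.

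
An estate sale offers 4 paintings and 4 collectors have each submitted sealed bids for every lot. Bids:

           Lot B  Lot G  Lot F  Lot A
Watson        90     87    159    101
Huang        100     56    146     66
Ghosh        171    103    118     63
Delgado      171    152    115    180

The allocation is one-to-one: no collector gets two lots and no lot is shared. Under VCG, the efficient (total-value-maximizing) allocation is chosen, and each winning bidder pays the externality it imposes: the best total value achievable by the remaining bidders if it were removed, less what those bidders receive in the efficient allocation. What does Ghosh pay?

Efficient allocation: Watson→Lot G ($87), Huang→Lot F ($146), Ghosh→Lot B ($171), Delgado→Lot A ($180); total welfare W = $584.
Ghosh receives Lot B at value $171, so the others get W − 171 = $413.
Without Ghosh: best allocation of the remaining 3 bidders over all 4 lots is Watson→Lot F ($159), Huang→Lot B ($100), Delgado→Lot A ($180), total $439.
VCG payment = (others' best without Ghosh) − (others' welfare with Ghosh) = 439 − 413 = $26.

Ghosh pays $26.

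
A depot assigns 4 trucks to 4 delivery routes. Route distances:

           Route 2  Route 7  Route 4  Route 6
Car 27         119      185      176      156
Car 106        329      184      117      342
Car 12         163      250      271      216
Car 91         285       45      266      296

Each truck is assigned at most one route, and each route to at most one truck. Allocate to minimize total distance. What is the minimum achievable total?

Min total: 481 km

Optimal: Car 27→Route 6 (156 km), Car 106→Route 4 (117 km), Car 12→Route 2 (163 km), Car 91→Route 7 (45 km) — total 156+117+163+45 = 481 km.
Row-greedy (each truck in turn takes its cheapest remaining route) gives 497 km, worse by 16.
No other one-to-one assignment undercuts 481 km.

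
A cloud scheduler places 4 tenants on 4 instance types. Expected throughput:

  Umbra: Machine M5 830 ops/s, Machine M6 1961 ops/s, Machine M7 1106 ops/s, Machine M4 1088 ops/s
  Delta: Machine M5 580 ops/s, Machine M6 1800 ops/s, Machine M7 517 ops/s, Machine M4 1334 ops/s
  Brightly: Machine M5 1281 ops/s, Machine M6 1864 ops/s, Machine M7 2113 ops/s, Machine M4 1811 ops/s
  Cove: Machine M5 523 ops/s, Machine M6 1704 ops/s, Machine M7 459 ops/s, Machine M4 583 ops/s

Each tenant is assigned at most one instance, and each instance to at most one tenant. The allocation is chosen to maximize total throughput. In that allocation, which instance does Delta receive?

Optimal: Umbra→Machine M5 (830 ops/s), Delta→Machine M4 (1334 ops/s), Brightly→Machine M7 (2113 ops/s), Cove→Machine M6 (1704 ops/s) — total 830+1334+2113+1704 = 5981 ops/s.
Next-best assignment: Umbra→Machine M6, Delta→Machine M4, Brightly→Machine M7, Cove→Machine M5 = 5931 ops/s.
Delta's own top instance is Machine M6 (1800 ops/s), but forcing Delta→Machine M6 and reassigning the rest optimally gives only 5524 ops/s — worse by 457.

Delta receives Machine M4.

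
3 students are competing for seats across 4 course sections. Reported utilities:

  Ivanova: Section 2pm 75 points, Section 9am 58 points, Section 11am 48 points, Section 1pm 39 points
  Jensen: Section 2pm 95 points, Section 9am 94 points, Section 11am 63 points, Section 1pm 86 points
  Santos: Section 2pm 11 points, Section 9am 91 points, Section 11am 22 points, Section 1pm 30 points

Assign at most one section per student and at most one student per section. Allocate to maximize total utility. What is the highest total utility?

Maximum total: 252 points

This is the linear assignment problem.
Optimal: Ivanova→Section 2pm (75 points), Jensen→Section 1pm (86 points), Santos→Section 9am (91 points) — total 75+86+91 = 252 points.
Column-greedy (each section in turn goes to its best remaining student) gives 234 points, worse by 18.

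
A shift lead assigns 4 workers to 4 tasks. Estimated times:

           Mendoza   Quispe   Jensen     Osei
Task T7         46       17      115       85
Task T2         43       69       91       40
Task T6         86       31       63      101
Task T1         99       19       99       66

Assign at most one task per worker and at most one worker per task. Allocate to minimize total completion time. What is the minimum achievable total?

Optimal: Mendoza→Task T7 (46 min), Quispe→Task T1 (19 min), Jensen→Task T6 (63 min), Osei→Task T2 (40 min) — total 46+19+63+40 = 168 min.
Row-greedy (each worker in turn takes its cheapest remaining task) gives 189 min, worse by 21.
Next-best assignment: Mendoza→Task T2, Quispe→Task T7, Jensen→Task T6, Osei→Task T1 = 189 min.
Swapping Mendoza↔Osei (Mendoza→Task T2 43 min, Osei→Task T7 85 min) adds 42.
Every other assignment is strictly worse.

Minimum total: 168 min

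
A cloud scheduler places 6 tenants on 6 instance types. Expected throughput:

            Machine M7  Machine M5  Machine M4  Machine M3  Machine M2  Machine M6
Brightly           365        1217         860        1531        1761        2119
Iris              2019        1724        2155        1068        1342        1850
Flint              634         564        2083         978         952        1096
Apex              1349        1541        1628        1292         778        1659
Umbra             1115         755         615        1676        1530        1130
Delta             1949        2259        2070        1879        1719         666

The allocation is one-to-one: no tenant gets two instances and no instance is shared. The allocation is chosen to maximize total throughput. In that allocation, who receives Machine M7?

Iris receives Machine M7.

This is a one-to-one assignment (maximum-weight bipartite matching).
Optimal: Brightly→Machine M2 (1761 ops/s), Iris→Machine M7 (2019 ops/s), Flint→Machine M4 (2083 ops/s), Apex→Machine M6 (1659 ops/s), Umbra→Machine M3 (1676 ops/s), Delta→Machine M5 (2259 ops/s) — total 1761+2019+2083+1659+1676+2259 = 11457 ops/s.
Next-best assignment: Brightly→Machine M6, Iris→Machine M7, Flint→Machine M4, Apex→Machine M3, Umbra→Machine M2, Delta→Machine M5 = 11302 ops/s.
Iris's own top instance is Machine M4 (2155 ops/s), but forcing Iris→Machine M4 and reassigning the rest optimally gives only 10510 ops/s — worse by 947.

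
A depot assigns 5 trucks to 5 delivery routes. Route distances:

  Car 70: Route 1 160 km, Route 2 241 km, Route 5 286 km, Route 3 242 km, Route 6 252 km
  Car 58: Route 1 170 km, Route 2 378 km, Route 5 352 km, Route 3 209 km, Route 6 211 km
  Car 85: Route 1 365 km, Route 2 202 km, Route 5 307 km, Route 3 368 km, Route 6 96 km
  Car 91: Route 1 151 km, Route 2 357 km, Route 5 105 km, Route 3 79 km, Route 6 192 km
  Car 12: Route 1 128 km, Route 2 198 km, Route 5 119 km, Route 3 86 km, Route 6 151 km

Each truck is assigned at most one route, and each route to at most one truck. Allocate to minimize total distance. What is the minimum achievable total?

Min total: 698 km

Optimal: Car 70→Route 2 (241 km), Car 58→Route 1 (170 km), Car 85→Route 6 (96 km), Car 91→Route 5 (105 km), Car 12→Route 3 (86 km) — total 241+170+96+105+86 = 698 km.
Min-entry greedy (repeatedly take the single cheapest remaining cell) gives 832 km, worse by 134.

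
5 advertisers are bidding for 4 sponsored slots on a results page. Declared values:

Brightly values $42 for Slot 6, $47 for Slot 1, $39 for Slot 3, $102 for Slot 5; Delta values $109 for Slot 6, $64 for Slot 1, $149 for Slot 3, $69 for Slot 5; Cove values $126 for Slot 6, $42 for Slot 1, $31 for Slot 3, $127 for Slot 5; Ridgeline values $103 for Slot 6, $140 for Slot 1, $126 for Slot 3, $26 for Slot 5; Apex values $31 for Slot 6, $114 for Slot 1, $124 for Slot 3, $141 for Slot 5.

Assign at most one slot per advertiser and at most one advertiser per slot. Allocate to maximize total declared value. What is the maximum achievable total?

Maximum total: $556

Optimal: Cove→Slot 6 ($126), Ridgeline→Slot 1 ($140), Delta→Slot 3 ($149), Apex→Slot 5 ($141) — total 126+140+149+141 = $556.
Next-best assignment: Cove→Slot 6, Ridgeline→Slot 1, Delta→Slot 3, Brightly→Slot 5 = $517.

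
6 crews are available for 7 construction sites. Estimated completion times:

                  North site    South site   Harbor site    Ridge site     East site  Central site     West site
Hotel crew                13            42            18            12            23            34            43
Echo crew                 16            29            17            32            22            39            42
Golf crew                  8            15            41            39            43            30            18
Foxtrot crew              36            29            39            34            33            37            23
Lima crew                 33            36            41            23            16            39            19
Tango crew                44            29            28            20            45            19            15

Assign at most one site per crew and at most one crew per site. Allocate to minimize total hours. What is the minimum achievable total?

Minimum total: 95 hours

Optimal: Hotel crew→Ridge site (12 hours), Echo crew→Harbor site (17 hours), Golf crew→North site (8 hours), Foxtrot crew→West site (23 hours), Lima crew→East site (16 hours), Tango crew→Central site (19 hours) — total 12+17+8+23+16+19 = 95 hours.
Column-greedy (each site in turn goes to its cheapest remaining crew) gives 128 hours, worse by 33.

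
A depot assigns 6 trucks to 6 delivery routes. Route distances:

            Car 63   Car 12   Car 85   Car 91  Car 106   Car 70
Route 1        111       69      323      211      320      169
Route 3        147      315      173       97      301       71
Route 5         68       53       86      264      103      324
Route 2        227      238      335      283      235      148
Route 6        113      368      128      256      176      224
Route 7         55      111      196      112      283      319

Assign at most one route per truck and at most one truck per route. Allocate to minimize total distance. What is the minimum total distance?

Minimum total: 600 km

Optimal: Car 63→Route 7 (55 km), Car 12→Route 1 (69 km), Car 85→Route 6 (128 km), Car 91→Route 3 (97 km), Car 106→Route 5 (103 km), Car 70→Route 2 (148 km) — total 55+69+128+97+103+148 = 600 km.
Row-greedy (each truck in turn takes its cheapest remaining route) gives 737 km, worse by 137.
Swapping Car 70↔Car 85 (Car 70→Route 6 224 km, Car 85→Route 2 335 km) adds 283.
Every other assignment is strictly worse.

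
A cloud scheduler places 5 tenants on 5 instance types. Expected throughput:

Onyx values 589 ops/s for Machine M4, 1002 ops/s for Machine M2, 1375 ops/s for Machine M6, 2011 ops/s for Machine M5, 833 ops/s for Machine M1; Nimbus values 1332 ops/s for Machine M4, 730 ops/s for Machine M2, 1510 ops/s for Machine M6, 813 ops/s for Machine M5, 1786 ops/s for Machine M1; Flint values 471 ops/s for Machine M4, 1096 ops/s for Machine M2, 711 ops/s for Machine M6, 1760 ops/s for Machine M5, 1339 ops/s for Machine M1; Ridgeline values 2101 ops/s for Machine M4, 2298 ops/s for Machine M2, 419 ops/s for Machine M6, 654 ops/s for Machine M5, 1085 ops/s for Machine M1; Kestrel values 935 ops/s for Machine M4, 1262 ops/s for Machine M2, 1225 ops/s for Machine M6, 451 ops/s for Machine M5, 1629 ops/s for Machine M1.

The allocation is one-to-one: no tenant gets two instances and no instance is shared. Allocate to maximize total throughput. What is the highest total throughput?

Maximum total: 8394 ops/s

Optimal: Onyx→Machine M6 (1375 ops/s), Nimbus→Machine M4 (1332 ops/s), Flint→Machine M5 (1760 ops/s), Ridgeline→Machine M2 (2298 ops/s), Kestrel→Machine M1 (1629 ops/s) — total 1375+1332+1760+2298+1629 = 8394 ops/s.
Column-greedy (each instance in turn goes to its best remaining tenant) gives 8223 ops/s, worse by 171.
Next-best assignment: Onyx→Machine M5, Nimbus→Machine M6, Flint→Machine M2, Ridgeline→Machine M4, Kestrel→Machine M1 = 8347 ops/s.
No other one-to-one assignment exceeds 8394 ops/s.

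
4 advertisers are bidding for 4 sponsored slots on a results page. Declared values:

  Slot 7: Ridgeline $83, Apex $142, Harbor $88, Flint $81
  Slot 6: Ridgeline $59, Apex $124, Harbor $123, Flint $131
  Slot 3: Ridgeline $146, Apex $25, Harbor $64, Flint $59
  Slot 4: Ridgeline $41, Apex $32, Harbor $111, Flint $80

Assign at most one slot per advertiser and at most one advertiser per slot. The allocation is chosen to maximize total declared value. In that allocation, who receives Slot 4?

Harbor receives Slot 4.

Optimal: Ridgeline→Slot 3 ($146), Apex→Slot 7 ($142), Harbor→Slot 4 ($111), Flint→Slot 6 ($131) — total 146+142+111+131 = $530.
Row-greedy (each advertiser in turn takes its best remaining slot) gives $491, worse by 39.
Next-best assignment: Ridgeline→Slot 3, Apex→Slot 7, Harbor→Slot 6, Flint→Slot 4 = $491.
Swapping Flint↔Ridgeline (Flint→Slot 3 $59, Ridgeline→Slot 6 $59) loses 159.
Harbor's own top slot is Slot 6 ($123), but forcing Harbor→Slot 6 and reassigning the rest optimally gives only $491 — worse by 39.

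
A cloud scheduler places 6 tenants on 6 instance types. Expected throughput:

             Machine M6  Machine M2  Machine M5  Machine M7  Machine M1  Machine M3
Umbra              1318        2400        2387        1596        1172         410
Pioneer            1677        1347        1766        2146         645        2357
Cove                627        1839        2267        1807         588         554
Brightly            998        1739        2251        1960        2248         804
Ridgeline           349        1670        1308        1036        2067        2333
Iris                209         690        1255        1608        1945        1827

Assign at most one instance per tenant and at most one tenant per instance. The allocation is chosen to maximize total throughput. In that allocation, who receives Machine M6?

Pioneer receives Machine M6.

Optimal: Umbra→Machine M2 (2400 ops/s), Pioneer→Machine M6 (1677 ops/s), Cove→Machine M5 (2267 ops/s), Brightly→Machine M7 (1960 ops/s), Ridgeline→Machine M3 (2333 ops/s), Iris→Machine M1 (1945 ops/s) — total 2400+1677+2267+1960+2333+1945 = 12582 ops/s.
Column-greedy (each instance in turn goes to its best remaining tenant) gives 12198 ops/s, worse by 384.
Pioneer's own top instance is Machine M3 (2357 ops/s), but forcing Pioneer→Machine M3 and reassigning the rest optimally gives only 11697 ops/s — worse by 885.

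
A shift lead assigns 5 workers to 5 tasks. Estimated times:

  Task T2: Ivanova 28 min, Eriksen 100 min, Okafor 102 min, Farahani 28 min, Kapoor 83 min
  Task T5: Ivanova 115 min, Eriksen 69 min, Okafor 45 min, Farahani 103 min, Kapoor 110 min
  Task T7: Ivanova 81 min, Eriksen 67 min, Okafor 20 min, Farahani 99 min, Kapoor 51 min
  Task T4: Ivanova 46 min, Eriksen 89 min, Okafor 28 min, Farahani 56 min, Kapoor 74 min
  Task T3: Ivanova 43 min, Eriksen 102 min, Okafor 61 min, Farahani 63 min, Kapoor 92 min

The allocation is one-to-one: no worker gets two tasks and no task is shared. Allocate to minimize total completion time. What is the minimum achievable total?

Min total: 219 min

Optimal: Ivanova→Task T3 (43 min), Eriksen→Task T5 (69 min), Okafor→Task T4 (28 min), Farahani→Task T2 (28 min), Kapoor→Task T7 (51 min) — total 43+69+28+28+51 = 219 min.
Row-greedy (each worker in turn takes its cheapest remaining task) gives 296 min, worse by 77.
Every other assignment is strictly worse.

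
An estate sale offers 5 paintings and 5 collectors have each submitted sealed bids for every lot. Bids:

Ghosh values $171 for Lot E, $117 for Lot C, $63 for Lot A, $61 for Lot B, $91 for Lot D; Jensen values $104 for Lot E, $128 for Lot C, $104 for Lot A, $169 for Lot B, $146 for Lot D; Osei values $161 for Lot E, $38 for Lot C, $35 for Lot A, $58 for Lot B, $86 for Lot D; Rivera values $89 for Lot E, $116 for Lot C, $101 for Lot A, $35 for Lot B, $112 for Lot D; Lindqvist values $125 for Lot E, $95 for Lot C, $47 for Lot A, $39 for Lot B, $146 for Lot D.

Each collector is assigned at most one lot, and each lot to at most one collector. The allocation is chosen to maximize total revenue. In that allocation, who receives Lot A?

Optimal: Ghosh→Lot C ($117), Jensen→Lot B ($169), Osei→Lot E ($161), Rivera→Lot A ($101), Lindqvist→Lot D ($146) — total 117+169+161+101+146 = $694.
Column-greedy (each lot in turn goes to its best remaining collector) gives $604, worse by 90.
Next-best assignment: Ghosh→Lot A, Jensen→Lot B, Osei→Lot E, Rivera→Lot C, Lindqvist→Lot D = $655.
Rivera's own top lot is Lot C ($116), but forcing Rivera→Lot C and reassigning the rest optimally gives only $655 — worse by 39.

Rivera receives Lot A.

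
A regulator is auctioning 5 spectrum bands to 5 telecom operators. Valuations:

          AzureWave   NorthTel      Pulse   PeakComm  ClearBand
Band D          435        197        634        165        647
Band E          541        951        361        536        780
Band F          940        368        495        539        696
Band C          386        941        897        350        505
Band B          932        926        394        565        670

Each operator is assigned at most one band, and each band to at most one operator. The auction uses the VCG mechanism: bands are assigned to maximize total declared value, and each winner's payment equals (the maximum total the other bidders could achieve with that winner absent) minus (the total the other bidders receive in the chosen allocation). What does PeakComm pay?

PeakComm pays $108M.

Efficient allocation: AzureWave→Band F ($940M), NorthTel→Band E ($951M), Pulse→Band C ($897M), PeakComm→Band B ($565M), ClearBand→Band D ($647M); total welfare W = $4000M.
PeakComm receives Band B at value $565M, so the others get W − 565 = $3435M.
Without PeakComm: best allocation of the remaining 4 bidders over all 5 bands is AzureWave→Band F ($940M), NorthTel→Band B ($926M), Pulse→Band C ($897M), ClearBand→Band E ($780M), total $3543M.
VCG payment = (others' best without PeakComm) − (others' welfare with PeakComm) = 3543 − 3435 = $108M.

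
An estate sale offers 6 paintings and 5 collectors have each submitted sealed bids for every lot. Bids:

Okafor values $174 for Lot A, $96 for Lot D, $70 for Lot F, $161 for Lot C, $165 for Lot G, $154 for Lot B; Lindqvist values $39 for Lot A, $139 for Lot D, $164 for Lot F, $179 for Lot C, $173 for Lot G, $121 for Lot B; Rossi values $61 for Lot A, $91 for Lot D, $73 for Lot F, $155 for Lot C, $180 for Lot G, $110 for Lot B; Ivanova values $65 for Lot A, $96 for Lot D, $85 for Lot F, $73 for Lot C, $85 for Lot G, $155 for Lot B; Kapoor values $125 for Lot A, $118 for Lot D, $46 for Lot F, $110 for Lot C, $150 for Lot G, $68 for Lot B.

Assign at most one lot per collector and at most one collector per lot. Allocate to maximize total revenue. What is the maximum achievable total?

Maximum total: $806

Optimal: Okafor→Lot A ($174), Lindqvist→Lot C ($179), Rossi→Lot G ($180), Ivanova→Lot B ($155), Kapoor→Lot D ($118) — total 174+179+180+155+118 = $806.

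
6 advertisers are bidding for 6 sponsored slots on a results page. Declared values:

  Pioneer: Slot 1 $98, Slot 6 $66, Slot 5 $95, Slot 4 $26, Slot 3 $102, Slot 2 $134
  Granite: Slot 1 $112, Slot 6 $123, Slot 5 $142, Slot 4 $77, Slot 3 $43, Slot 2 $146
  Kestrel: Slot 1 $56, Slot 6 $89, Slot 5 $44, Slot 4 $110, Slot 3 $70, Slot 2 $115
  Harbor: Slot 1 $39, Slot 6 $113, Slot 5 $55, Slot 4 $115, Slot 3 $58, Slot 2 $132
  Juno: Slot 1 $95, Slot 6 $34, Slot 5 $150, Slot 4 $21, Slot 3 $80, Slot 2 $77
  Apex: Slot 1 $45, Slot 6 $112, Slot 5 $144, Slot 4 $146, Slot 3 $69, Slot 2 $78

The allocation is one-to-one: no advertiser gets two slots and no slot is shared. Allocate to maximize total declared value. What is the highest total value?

Maximum total: $738

Optimal: Pioneer→Slot 3 ($102), Granite→Slot 1 ($112), Kestrel→Slot 2 ($115), Harbor→Slot 6 ($113), Juno→Slot 5 ($150), Apex→Slot 4 ($146) — total 102+112+115+113+150+146 = $738.
Max-entry greedy (repeatedly take the single best remaining cell) gives $713, worse by 25.
Next-best assignment: Pioneer→Slot 3, Granite→Slot 1, Kestrel→Slot 6, Harbor→Slot 2, Juno→Slot 5, Apex→Slot 4 = $731.
No other one-to-one assignment exceeds $738.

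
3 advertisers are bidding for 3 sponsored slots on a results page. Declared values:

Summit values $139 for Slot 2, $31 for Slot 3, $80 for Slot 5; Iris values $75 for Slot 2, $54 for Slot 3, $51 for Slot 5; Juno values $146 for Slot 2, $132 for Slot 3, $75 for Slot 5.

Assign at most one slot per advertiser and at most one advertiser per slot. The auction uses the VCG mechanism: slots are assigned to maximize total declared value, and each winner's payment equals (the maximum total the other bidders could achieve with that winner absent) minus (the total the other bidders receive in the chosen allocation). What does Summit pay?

Efficient allocation: Summit→Slot 2 ($139), Iris→Slot 5 ($51), Juno→Slot 3 ($132); total welfare W = $322.
Summit receives Slot 2 at value $139, so the others get W − 139 = $183.
Without Summit: best allocation of the remaining 2 bidders over all 3 slots is Iris→Slot 2 ($75), Juno→Slot 3 ($132), total $207.
VCG payment = (others' best without Summit) − (others' welfare with Summit) = 207 − 183 = $24.

Summit pays $24.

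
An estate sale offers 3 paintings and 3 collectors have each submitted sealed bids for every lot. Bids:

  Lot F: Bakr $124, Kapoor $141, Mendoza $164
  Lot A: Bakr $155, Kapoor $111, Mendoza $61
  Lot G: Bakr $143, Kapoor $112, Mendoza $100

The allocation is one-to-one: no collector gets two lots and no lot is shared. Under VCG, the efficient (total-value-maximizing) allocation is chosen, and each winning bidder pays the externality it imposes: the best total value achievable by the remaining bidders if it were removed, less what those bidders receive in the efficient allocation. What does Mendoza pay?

Efficient allocation: Bakr→Lot A ($155), Kapoor→Lot G ($112), Mendoza→Lot F ($164); total welfare W = $431.
Mendoza receives Lot F at value $164, so the others get W − 164 = $267.
Without Mendoza: best allocation of the remaining 2 bidders over all 3 lots is Bakr→Lot A ($155), Kapoor→Lot F ($141), total $296.
VCG payment = (others' best without Mendoza) − (others' welfare with Mendoza) = 296 − 267 = $29.

Mendoza pays $29.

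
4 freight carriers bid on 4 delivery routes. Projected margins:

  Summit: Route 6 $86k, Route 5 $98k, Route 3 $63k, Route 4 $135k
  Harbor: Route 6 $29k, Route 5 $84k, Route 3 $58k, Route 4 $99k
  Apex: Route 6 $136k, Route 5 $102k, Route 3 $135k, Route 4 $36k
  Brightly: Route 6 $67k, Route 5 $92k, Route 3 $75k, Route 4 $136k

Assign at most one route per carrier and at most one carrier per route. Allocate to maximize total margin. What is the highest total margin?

This is the linear assignment problem.
Optimal: Summit→Route 6 ($86k), Harbor→Route 5 ($84k), Apex→Route 3 ($135k), Brightly→Route 4 ($136k) — total 86+84+135+136 = $441k.
Max-entry greedy (repeatedly take the single best remaining cell) gives $428k, worse by 13.
Next-best assignment: Summit→Route 4, Harbor→Route 5, Apex→Route 6, Brightly→Route 3 = $430k.

Max total: $441k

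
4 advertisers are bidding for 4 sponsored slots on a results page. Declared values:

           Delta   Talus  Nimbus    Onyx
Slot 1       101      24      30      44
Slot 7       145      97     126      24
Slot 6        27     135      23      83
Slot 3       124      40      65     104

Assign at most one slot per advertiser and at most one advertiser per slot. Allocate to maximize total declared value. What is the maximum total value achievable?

Max total: $466

Optimal: Delta→Slot 1 ($101), Talus→Slot 6 ($135), Nimbus→Slot 7 ($126), Onyx→Slot 3 ($104) — total 101+135+126+104 = $466.
Row-greedy (each advertiser in turn takes its best remaining slot) gives $389, worse by 77.
Next-best assignment: Delta→Slot 3, Talus→Slot 6, Nimbus→Slot 7, Onyx→Slot 1 = $429.
Swapping Delta↔Talus (Delta→Slot 6 $27, Talus→Slot 1 $24) loses 185.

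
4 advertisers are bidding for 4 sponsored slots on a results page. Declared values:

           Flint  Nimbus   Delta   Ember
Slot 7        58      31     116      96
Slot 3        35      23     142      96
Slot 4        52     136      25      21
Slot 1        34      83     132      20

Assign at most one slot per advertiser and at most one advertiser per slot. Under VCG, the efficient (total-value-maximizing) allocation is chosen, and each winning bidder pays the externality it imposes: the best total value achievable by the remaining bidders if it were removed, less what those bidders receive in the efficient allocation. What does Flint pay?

Efficient allocation: Flint→Slot 7 ($58), Nimbus→Slot 4 ($136), Delta→Slot 1 ($132), Ember→Slot 3 ($96); total welfare W = $422.
Flint receives Slot 7 at value $58, so the others get W − 58 = $364.
Without Flint: best allocation of the remaining 3 bidders over all 4 slots is Nimbus→Slot 4 ($136), Delta→Slot 3 ($142), Ember→Slot 7 ($96), total $374.
VCG payment = (others' best without Flint) − (others' welfare with Flint) = 374 − 364 = $10.

Flint pays $10.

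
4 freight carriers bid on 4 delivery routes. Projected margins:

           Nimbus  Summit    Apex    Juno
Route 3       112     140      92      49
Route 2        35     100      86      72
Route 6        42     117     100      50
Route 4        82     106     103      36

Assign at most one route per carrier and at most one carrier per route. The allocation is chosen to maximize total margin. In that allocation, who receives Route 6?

Optimal: Nimbus→Route 3 ($112k), Summit→Route 6 ($117k), Apex→Route 4 ($103k), Juno→Route 2 ($72k) — total 112+117+103+72 = $404k.
Column-greedy (each route in turn goes to its best remaining carrier) gives $358k, worse by 46.
Every other assignment is strictly worse.
Summit's own top route is Route 3 ($140k), but forcing Summit→Route 3 and reassigning the rest optimally gives only $394k — worse by 10.

Summit receives Route 6.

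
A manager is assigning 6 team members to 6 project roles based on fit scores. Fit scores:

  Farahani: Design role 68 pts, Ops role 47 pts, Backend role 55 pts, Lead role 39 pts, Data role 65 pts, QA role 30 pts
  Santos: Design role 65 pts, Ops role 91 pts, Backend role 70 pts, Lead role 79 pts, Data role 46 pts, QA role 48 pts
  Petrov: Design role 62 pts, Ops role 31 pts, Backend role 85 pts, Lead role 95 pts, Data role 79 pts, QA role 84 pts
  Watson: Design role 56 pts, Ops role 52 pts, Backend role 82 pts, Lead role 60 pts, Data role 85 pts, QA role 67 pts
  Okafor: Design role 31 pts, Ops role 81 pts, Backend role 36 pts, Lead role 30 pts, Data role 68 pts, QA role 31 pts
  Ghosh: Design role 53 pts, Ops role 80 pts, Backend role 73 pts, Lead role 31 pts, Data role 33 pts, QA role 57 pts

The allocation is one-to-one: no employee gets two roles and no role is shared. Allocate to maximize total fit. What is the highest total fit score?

This is the linear assignment problem.
Optimal: Farahani→Design role (68 pts), Santos→Lead role (79 pts), Petrov→QA role (84 pts), Watson→Data role (85 pts), Okafor→Ops role (81 pts), Ghosh→Backend role (73 pts) — total 68+79+84+85+81+73 = 470 pts.
Max-entry greedy (repeatedly take the single best remaining cell) gives 443 pts, worse by 27.
Next-best assignment: Farahani→Design role, Santos→Ops role, Petrov→Lead role, Watson→QA role, Okafor→Data role, Ghosh→Backend role = 462 pts.
Every other assignment is strictly worse.

Max total: 470 pts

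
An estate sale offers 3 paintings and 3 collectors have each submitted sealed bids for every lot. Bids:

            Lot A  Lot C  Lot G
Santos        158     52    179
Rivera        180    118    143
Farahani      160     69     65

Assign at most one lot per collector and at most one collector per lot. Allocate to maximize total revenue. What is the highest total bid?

Max total: $457

This is the linear assignment problem.
Optimal: Santos→Lot G ($179), Rivera→Lot C ($118), Farahani→Lot A ($160) — total 179+118+160 = $457.
Next-best assignment: Santos→Lot G, Rivera→Lot A, Farahani→Lot C = $428.
Checked against all permutations: $457 is optimal.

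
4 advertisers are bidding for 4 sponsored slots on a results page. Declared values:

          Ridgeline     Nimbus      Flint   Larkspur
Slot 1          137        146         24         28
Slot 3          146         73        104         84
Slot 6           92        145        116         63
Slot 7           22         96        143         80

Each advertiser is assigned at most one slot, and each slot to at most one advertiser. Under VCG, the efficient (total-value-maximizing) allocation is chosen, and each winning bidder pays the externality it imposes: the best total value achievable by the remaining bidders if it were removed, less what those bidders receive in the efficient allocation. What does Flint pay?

Flint pays $6.

Efficient allocation: Ridgeline→Slot 1 ($137), Nimbus→Slot 6 ($145), Flint→Slot 7 ($143), Larkspur→Slot 3 ($84); total welfare W = $509.
Flint receives Slot 7 at value $143, so the others get W − 143 = $366.
Without Flint: best allocation of the remaining 3 bidders over all 4 slots is Ridgeline→Slot 3 ($146), Nimbus→Slot 1 ($146), Larkspur→Slot 7 ($80), total $372.
VCG payment = (others' best without Flint) − (others' welfare with Flint) = 372 − 366 = $6.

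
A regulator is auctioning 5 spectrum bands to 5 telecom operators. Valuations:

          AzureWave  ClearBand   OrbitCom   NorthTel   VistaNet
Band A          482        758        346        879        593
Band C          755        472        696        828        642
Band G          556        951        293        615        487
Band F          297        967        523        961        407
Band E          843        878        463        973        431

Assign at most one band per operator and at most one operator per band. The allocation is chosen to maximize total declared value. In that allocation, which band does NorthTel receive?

NorthTel receives Band F.

This is the linear assignment problem.
Optimal: AzureWave→Band E ($843M), ClearBand→Band G ($951M), OrbitCom→Band C ($696M), NorthTel→Band F ($961M), VistaNet→Band A ($593M) — total 843+951+696+961+593 = $4044M.
Column-greedy (each band in turn goes to its best remaining operator) gives $3539M, worse by 505.
Next-best assignment: AzureWave→Band E, ClearBand→Band F, OrbitCom→Band C, NorthTel→Band A, VistaNet→Band G = $3872M.
Swapping NorthTel↔VistaNet (NorthTel→Band A $879M, VistaNet→Band F $407M) loses 268.
Checked against all permutations: $4044M is optimal.
NorthTel's own top band is Band E ($973M), but forcing NorthTel→Band E and reassigning the rest optimally gives only $3795M — worse by 249.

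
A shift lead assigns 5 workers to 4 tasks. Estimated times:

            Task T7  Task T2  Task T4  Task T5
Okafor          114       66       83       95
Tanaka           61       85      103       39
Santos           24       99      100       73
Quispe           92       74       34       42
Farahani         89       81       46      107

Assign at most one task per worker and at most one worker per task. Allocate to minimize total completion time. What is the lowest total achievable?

Min total: 163 min

Treat this as an assignment problem: match each worker to one task.
Optimal: Santos→Task T7 (24 min), Okafor→Task T2 (66 min), Quispe→Task T4 (34 min), Tanaka→Task T5 (39 min) — total 24+66+34+39 = 163 min.
Next-best assignment: Santos→Task T7, Okafor→Task T2, Farahani→Task T4, Tanaka→Task T5 = 175 min.
Swapping Quispe↔Tanaka (Quispe→Task T5 42 min, Tanaka→Task T4 103 min) adds 72.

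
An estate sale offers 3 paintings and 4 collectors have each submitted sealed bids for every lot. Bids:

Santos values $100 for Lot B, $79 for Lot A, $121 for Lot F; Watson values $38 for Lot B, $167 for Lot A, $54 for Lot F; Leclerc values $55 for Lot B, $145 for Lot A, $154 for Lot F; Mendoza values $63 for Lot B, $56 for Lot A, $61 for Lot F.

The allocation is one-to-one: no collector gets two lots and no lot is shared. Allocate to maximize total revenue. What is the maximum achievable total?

Max total: $421

This is the linear assignment problem.
Optimal: Santos→Lot B ($100), Watson→Lot A ($167), Leclerc→Lot F ($154) — total 100+167+154 = $421.
Row-greedy (each collector in turn takes its best remaining lot) gives $343, worse by 78.
Next-best assignment: Mendoza→Lot B, Watson→Lot A, Leclerc→Lot F = $384.
Swapping Leclerc↔Santos (Leclerc→Lot B $55, Santos→Lot F $121) loses 78.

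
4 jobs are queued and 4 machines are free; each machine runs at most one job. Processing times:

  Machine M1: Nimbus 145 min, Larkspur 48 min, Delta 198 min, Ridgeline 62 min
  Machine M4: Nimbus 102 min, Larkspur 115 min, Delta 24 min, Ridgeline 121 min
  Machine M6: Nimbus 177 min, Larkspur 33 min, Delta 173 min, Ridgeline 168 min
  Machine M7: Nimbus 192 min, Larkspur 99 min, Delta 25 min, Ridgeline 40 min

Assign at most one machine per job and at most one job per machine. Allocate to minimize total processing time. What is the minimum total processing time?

Minimum total: 222 min

Optimal: Nimbus→Machine M4 (102 min), Larkspur→Machine M6 (33 min), Delta→Machine M7 (25 min), Ridgeline→Machine M1 (62 min) — total 102+33+25+62 = 222 min.
Next-best assignment: Nimbus→Machine M1, Larkspur→Machine M6, Delta→Machine M4, Ridgeline→Machine M7 = 242 min.
Swapping Ridgeline↔Delta (Ridgeline→Machine M7 40 min, Delta→Machine M1 198 min) adds 151.
No other one-to-one assignment undercuts 222 min.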